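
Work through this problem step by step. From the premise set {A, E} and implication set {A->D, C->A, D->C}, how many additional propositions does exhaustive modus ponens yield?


Initial facts: {A, E}
Apply modus ponens to closure:
  A and A->D  =>  D
  D and D->C  =>  C
Final known: {A, C, D, E}
New propositions: {C, D}
Count = 2

2


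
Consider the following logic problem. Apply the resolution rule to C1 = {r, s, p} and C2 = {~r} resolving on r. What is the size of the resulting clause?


Remove r from C1 and ~r from C2.
C1 remainder: {s, p}
C2 remainder: {}
Union (resolvent): {p, s}
Resolvent has 2 literal(s).

2


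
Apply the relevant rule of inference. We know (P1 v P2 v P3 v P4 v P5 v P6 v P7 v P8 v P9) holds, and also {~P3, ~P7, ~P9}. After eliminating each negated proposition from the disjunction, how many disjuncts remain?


Original disjuncts (9): P1, P2, P3, P4, P5, P6, P7, P8, P9
Negated (eliminate): ~P3, ~P7, ~P9
Remaining disjuncts: P1, P2, P4, P5, P6, P8
Count = 9 - 3 = 6

6


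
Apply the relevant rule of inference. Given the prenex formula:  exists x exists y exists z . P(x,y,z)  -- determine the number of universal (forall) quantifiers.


Quantifier prefix: exists x exists y exists z
Mark each quantifier type:
  E E E
Universal count = 0, Existential count = 3
Asked for universal (forall) quantifiers: 0

0


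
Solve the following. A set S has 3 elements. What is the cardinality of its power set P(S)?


The power set of a set with n elements has 2^n elements.
|P(S)| = 2^3 = 8

8


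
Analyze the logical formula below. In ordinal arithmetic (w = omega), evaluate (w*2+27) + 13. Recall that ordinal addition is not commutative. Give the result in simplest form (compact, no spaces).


Compute (w*2+27) + 13.
Ordinal + is associative but NOT commutative; for finite n>0, n + w = w but w + n stays w+n.
By associativity: (w*2+27) + 13 = w*2 + (27+13) = w*2+40.
Result = w*2+40

w*2+40


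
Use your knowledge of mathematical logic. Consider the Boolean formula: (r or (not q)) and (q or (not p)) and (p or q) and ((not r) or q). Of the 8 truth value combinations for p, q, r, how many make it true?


Evaluate all 8 assignments for p, q, r:
p=0, q=0, r=0: 0
p=0, q=0, r=1: 0
p=0, q=1, r=0: 0
p=0, q=1, r=1: 1
p=1, q=0, r=0: 0
p=1, q=0, r=1: 0
p=1, q=1, r=0: 0
p=1, q=1, r=1: 1
Satisfying count = 2

2


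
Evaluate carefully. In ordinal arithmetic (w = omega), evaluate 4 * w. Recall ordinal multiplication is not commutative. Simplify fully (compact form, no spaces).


Compute 4 * w.
Ordinal * is associative and left-distributive over +, but NOT commutative; for finite n>1, n*w = w but w*n stays w*n.
For finite n>0, n * w = sup{n*k : k<w} = w. So 4 * w = w.
Result = w

w


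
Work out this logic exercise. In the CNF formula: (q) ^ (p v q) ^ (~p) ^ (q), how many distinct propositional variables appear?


Identify each variable that appears in the formula.
Variables found: p, q
Count = 2

2


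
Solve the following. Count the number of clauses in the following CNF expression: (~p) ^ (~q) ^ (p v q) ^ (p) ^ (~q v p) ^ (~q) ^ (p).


A CNF formula is a conjunction of clauses.
Clauses are separated by ^.
Counting the conjuncts: 7 clauses.

7


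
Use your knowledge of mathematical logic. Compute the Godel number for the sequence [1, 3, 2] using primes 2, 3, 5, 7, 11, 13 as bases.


Encode each element as an exponent of the corresponding prime:
  2^1 = 2
  3^3 = 27
  5^2 = 25
Product = 2 * 27 * 25 = 1350

1350


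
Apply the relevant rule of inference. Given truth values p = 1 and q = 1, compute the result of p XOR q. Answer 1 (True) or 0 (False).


p = 1, q = 1
Operation: p XOR q
Evaluate: 1 XOR 1 = 0

0


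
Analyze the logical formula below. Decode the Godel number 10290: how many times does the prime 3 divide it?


Factorize 10290 by dividing by 3 repeatedly.
Division steps: 3 divides 10290 exactly 1 time(s).
Exponent of 3 = 1

1


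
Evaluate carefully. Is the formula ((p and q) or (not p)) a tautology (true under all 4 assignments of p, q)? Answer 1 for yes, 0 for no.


Check all 4 assignments:
p=0, q=0: 1
p=0, q=1: 1
p=1, q=0: 0
p=1, q=1: 1
Satisfying count = 3/4.
Tautology iff count = 4: no.

0


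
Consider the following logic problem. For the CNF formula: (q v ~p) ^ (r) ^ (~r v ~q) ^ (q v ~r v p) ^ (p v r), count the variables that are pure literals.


Check each variable for pure literal status:
p: mixed (not pure)
q: mixed (not pure)
r: mixed (not pure)
Pure literal count = 0

0


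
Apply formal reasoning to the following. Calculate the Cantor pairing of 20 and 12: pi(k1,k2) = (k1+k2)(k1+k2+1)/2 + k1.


k1 + k2 = 32
(k1+k2)(k1+k2+1)/2 = 32 * 33 / 2 = 528
pi = 528 + 20 = 548

548


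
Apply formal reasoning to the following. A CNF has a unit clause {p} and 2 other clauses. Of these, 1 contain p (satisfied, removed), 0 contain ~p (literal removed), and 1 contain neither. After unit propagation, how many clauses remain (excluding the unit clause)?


Satisfied (removed): 1
Shortened (remain): 0
Unchanged (remain): 1
Remaining = 0 + 1 = 1

1


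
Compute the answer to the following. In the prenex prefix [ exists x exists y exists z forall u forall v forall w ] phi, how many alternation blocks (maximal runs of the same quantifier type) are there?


Quantifier-type sequence: E E E A A A  (A=forall, E=exists)
Group into maximal same-type runs:
  Ex3 | Ax3
Number of blocks = 2

2


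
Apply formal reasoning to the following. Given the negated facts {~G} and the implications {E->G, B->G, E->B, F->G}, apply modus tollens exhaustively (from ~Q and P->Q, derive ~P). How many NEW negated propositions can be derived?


Initial negated facts: {~G}
Apply modus tollens to closure:
  ~G and E->G  =>  ~E
  ~G and B->G  =>  ~B
  ~G and F->G  =>  ~F
Final negated: {~B, ~E, ~F, ~G}
New negations: {~B, ~E, ~F}
Count = 3

3


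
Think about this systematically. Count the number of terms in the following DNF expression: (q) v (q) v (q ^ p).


A DNF formula is a disjunction of terms (conjunctions).
Terms are separated by v.
Counting the disjuncts: 3 terms.

3


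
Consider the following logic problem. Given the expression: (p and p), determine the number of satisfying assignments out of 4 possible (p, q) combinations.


Check all 4 assignments:
p=0, q=0: 0
p=0, q=1: 0
p=1, q=0: 1
p=1, q=1: 1
Count of True = 2

2


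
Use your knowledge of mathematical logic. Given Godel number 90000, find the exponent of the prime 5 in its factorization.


Factorize 90000 by dividing by 5 repeatedly.
Division steps: 5 divides 90000 exactly 4 time(s).
Exponent of 5 = 4

4


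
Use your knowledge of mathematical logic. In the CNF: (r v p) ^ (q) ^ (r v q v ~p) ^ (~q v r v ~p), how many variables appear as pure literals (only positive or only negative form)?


Check each variable for pure literal status:
p: mixed (not pure)
q: mixed (not pure)
r: pure positive
Pure literal count = 1

1


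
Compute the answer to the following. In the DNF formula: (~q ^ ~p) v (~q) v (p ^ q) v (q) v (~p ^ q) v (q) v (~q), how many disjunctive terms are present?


A DNF formula is a disjunction of terms (conjunctions).
Terms are separated by v.
Counting the disjuncts: 7 terms.

7


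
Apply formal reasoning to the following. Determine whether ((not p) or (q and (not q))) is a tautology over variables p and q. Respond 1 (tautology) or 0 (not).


Check all 4 assignments:
p=0, q=0: 1
p=0, q=1: 1
p=1, q=0: 0
p=1, q=1: 0
Satisfying count = 2/4.
Tautology iff count = 4: no.

0


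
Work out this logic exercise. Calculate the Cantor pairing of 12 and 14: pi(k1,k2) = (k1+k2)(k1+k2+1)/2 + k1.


k1 + k2 = 26
(k1+k2)(k1+k2+1)/2 = 26 * 27 / 2 = 351
pi = 351 + 12 = 363

363


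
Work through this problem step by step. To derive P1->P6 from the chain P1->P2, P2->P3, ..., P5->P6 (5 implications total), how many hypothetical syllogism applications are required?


With 5 implications in a chain connecting 6 propositions:
P1->P2, P2->P3, ..., P5->P6
Steps needed = (number of implications) - 1 = 5 - 1 = 4

4


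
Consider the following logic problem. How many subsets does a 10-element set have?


The power set of a set with n elements has 2^n elements.
|P(S)| = 2^10 = 1024

1024


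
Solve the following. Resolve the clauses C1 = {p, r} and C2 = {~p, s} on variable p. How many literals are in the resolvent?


Remove p from C1 and ~p from C2.
C1 remainder: {r}
C2 remainder: {s}
Union (resolvent): {r, s}
Resolvent has 2 literal(s).

2


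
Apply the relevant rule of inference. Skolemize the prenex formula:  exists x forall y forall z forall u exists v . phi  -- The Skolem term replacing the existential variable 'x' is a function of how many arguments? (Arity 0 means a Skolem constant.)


Quantifier prefix: exists x forall y forall z forall u exists v
'x' is existentially quantified at position 1.
No universal quantifiers precede it.
Skolem function arity = 0 (a Skolem constant)

0


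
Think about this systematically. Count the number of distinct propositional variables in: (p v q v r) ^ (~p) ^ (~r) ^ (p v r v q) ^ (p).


Identify each variable that appears in the formula.
Variables found: p, q, r
Count = 3

3


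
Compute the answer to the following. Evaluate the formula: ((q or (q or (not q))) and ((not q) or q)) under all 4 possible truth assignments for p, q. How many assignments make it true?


Check all 4 assignments:
p=0, q=0: 1
p=0, q=1: 1
p=1, q=0: 1
p=1, q=1: 1
Count of True = 4

4


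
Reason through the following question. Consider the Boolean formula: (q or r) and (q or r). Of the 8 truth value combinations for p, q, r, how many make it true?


Evaluate all 8 assignments for p, q, r:
p=0, q=0, r=0: 0
p=0, q=0, r=1: 1
p=0, q=1, r=0: 1
p=0, q=1, r=1: 1
p=1, q=0, r=0: 0
p=1, q=0, r=1: 1
p=1, q=1, r=0: 1
p=1, q=1, r=1: 1
Satisfying count = 6

6


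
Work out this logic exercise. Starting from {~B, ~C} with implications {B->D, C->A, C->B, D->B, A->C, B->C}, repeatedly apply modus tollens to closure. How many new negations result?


Initial negated facts: {~B, ~C}
Apply modus tollens to closure:
  ~B and D->B  =>  ~D
  ~C and A->C  =>  ~A
Final negated: {~A, ~B, ~C, ~D}
New negations: {~A, ~D}
Count = 2

2


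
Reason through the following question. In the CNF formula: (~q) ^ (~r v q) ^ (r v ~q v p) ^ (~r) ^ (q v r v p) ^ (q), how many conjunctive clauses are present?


A CNF formula is a conjunction of clauses.
Clauses are separated by ^.
Counting the conjuncts: 6 clauses.

6


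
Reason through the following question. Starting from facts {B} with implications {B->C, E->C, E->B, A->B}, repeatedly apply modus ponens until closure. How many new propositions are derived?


Initial facts: {B}
Apply modus ponens to closure:
  B and B->C  =>  C
Final known: {B, C}
New propositions: {C}
Count = 1

1


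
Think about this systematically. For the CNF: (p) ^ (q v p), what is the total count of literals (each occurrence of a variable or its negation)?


Counting literals in each clause:
Clause 1: 1 literal(s)
Clause 2: 2 literal(s)
Total = 3

3


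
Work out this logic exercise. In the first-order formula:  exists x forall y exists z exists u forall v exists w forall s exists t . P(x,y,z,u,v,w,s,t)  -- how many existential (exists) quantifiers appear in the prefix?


Quantifier prefix: exists x forall y exists z exists u forall v exists w forall s exists t
Mark each quantifier type:
  E U E E U E U E
Universal count = 3, Existential count = 5
Asked for existential (exists) quantifiers: 5

5


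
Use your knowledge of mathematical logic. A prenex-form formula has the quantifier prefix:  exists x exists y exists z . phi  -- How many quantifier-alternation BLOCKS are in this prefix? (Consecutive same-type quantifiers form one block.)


Quantifier-type sequence: E E E  (A=forall, E=exists)
Group into maximal same-type runs:
  Ex3
Number of blocks = 1

1


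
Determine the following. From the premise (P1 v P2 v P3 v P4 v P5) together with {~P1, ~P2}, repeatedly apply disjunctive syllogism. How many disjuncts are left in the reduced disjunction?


Original disjuncts (5): P1, P2, P3, P4, P5
Negated (eliminate): ~P1, ~P2
Remaining disjuncts: P3, P4, P5
Count = 5 - 2 = 3

3


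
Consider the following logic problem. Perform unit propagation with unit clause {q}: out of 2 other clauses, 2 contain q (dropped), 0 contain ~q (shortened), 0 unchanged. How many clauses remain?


Satisfied (removed): 2
Shortened (remain): 0
Unchanged (remain): 0
Remaining = 0 + 0 = 0

0


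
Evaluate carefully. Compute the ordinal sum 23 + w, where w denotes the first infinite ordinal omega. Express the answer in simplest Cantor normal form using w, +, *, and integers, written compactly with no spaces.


Compute 23 + w.
Ordinal + is associative but NOT commutative; for finite n>0, n + w = w but w + n stays w+n.
Any finite left addend is absorbed by w on the right: 23 + w = w.
Result = w

w


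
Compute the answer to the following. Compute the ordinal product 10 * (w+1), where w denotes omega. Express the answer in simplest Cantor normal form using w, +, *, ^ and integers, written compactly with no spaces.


Compute 10 * (w+1).
Ordinal * is associative and left-distributive over +, but NOT commutative; for finite n>1, n*w = w but w*n stays w*n.
By left-distributivity: 10 * (w+1) = 10*w + 10*1 = w + 10 = w+10.
Result = w+10

w+10


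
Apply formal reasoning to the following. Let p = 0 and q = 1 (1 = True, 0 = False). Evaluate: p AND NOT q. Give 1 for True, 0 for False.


p = 0, q = 1
Operation: p AND NOT q
Evaluate: 0 AND NOT 1 = 0

0


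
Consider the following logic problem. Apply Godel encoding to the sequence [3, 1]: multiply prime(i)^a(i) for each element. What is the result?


Encode each element as an exponent of the corresponding prime:
  2^3 = 8
  3^1 = 3
Product = 8 * 3 = 24

24


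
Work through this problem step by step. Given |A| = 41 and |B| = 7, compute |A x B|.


The Cartesian product A x B contains all ordered pairs (a, b).
|A x B| = |A| * |B| = 41 * 7 = 287

287


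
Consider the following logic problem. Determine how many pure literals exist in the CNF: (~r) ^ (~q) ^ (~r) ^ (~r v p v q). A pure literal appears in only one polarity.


Check each variable for pure literal status:
p: pure positive
q: mixed (not pure)
r: pure negative
Pure literal count = 2

2


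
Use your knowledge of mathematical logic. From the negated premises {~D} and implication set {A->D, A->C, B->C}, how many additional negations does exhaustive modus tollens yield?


Initial negated facts: {~D}
Apply modus tollens to closure:
  ~D and A->D  =>  ~A
Final negated: {~A, ~D}
New negations: {~A}
Count = 1

1


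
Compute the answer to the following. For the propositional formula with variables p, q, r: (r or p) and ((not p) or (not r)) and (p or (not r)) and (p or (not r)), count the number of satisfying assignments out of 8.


Evaluate all 8 assignments for p, q, r:
p=0, q=0, r=0: 0
p=0, q=0, r=1: 0
p=0, q=1, r=0: 0
p=0, q=1, r=1: 0
p=1, q=0, r=0: 1
p=1, q=0, r=1: 0
p=1, q=1, r=0: 1
p=1, q=1, r=1: 0
Satisfying count = 2

2


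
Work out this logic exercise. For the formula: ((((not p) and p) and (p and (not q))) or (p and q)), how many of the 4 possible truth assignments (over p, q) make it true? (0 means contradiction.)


Check all 4 assignments:
p=0, q=0: 0
p=0, q=1: 0
p=1, q=0: 0
p=1, q=1: 1
Count of True = 1

1


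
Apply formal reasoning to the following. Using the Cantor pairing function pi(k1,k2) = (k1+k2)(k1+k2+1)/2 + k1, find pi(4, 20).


k1 + k2 = 24
(k1+k2)(k1+k2+1)/2 = 24 * 25 / 2 = 300
pi = 300 + 4 = 304

304


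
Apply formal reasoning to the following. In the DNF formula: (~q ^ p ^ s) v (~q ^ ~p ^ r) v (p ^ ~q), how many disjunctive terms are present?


A DNF formula is a disjunction of terms (conjunctions).
Terms are separated by v.
Counting the disjuncts: 3 terms.

3


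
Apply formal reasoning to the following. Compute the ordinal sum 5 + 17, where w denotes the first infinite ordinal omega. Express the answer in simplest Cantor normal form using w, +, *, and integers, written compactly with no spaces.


Compute 5 + 17.
Ordinal + is associative but NOT commutative; for finite n>0, n + w = w but w + n stays w+n.
Both operands finite; ordinal + agrees with natural +: 5 + 17 = 22.
Result = 22

22


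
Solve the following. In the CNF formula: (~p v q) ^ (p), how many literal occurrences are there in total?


Counting literals in each clause:
Clause 1: 2 literal(s)
Clause 2: 1 literal(s)
Total = 3

3


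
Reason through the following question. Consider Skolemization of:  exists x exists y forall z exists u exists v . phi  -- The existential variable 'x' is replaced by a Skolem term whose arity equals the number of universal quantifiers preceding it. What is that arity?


Quantifier prefix: exists x exists y forall z exists u exists v
'x' is existentially quantified at position 1.
No universal quantifiers precede it.
Skolem function arity = 0 (a Skolem constant)

0


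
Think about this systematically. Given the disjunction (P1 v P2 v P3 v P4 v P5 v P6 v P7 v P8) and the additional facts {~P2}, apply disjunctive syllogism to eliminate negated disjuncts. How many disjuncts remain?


Original disjuncts (8): P1, P2, P3, P4, P5, P6, P7, P8
Negated (eliminate): ~P2
Remaining disjuncts: P1, P3, P4, P5, P6, P7, P8
Count = 8 - 1 = 7

7


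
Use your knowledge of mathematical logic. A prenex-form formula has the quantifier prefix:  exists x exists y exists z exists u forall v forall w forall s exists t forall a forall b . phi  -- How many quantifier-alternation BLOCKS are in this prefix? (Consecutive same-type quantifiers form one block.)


Quantifier-type sequence: E E E E A A A E A A  (A=forall, E=exists)
Group into maximal same-type runs:
  Ex4 | Ax3 | Ex1 | Ax2
Number of blocks = 4

4


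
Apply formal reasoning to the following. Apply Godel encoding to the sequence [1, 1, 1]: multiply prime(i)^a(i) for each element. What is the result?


Encode each element as an exponent of the corresponding prime:
  2^1 = 2
  3^1 = 3
  5^1 = 5
Product = 2 * 3 * 5 = 30

30


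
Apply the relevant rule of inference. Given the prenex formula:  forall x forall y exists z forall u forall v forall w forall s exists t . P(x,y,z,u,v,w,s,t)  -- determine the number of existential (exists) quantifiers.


Quantifier prefix: forall x forall y exists z forall u forall v forall w forall s exists t
Mark each quantifier type:
  U U E U U U U E
Universal count = 6, Existential count = 2
Asked for existential (exists) quantifiers: 2

2


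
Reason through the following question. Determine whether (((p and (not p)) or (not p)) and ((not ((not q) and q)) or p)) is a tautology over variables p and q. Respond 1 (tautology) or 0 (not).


Check all 4 assignments:
p=0, q=0: 1
p=0, q=1: 1
p=1, q=0: 0
p=1, q=1: 0
Satisfying count = 2/4.
Tautology iff count = 4: no.

0


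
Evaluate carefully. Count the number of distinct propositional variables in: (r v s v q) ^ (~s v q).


Identify each variable that appears in the formula.
Variables found: q, r, s
Count = 3

3


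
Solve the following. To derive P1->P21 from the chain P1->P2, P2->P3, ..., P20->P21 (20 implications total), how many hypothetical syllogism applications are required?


With 20 implications in a chain connecting 21 propositions:
P1->P2, P2->P3, ..., P20->P21
Steps needed = (number of implications) - 1 = 20 - 1 = 19

19


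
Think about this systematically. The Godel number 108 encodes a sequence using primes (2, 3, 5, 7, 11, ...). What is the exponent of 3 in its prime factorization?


Factorize 108 by dividing by 3 repeatedly.
Division steps: 3 divides 108 exactly 3 time(s).
Exponent of 3 = 3

3


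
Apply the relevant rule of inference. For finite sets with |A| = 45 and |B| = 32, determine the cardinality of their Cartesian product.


The Cartesian product A x B contains all ordered pairs (a, b).
|A x B| = |A| * |B| = 45 * 32 = 1440

1440


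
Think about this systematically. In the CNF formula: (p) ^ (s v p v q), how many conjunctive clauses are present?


A CNF formula is a conjunction of clauses.
Clauses are separated by ^.
Counting the conjuncts: 2 clauses.

2


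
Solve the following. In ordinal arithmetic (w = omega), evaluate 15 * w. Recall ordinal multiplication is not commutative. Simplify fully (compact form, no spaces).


Compute 15 * w.
Ordinal * is associative and left-distributive over +, but NOT commutative; for finite n>1, n*w = w but w*n stays w*n.
For finite n>0, n * w = sup{n*k : k<w} = w. So 15 * w = w.
Result = w

w


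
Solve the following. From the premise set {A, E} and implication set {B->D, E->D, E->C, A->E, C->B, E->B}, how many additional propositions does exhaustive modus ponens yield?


Initial facts: {A, E}
Apply modus ponens to closure:
  E and E->D  =>  D
  E and E->C  =>  C
  C and C->B  =>  B
Final known: {A, B, C, D, E}
New propositions: {B, C, D}
Count = 3

3


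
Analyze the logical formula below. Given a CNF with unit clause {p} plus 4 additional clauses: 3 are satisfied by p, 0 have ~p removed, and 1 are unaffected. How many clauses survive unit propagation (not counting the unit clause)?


Satisfied (removed): 3
Shortened (remain): 0
Unchanged (remain): 1
Remaining = 0 + 1 = 1

1


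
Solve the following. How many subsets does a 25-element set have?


The power set of a set with n elements has 2^n elements.
|P(S)| = 2^25 = 33554432

33554432


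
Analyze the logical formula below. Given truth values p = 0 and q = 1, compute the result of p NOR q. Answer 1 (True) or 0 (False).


p = 0, q = 1
Operation: p NOR q
Evaluate: 0 NOR 1 = 0

0


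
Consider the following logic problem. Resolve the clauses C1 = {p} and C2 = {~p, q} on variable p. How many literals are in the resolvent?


Remove p from C1 and ~p from C2.
C1 remainder: {}
C2 remainder: {q}
Union (resolvent): {q}
Resolvent has 1 literal(s).

1


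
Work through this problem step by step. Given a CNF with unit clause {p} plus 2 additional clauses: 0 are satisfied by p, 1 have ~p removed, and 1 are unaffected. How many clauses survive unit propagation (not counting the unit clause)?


Satisfied (removed): 0
Shortened (remain): 1
Unchanged (remain): 1
Remaining = 1 + 1 = 2

2


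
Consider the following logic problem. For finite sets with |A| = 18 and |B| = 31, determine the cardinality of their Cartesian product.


The Cartesian product A x B contains all ordered pairs (a, b).
|A x B| = |A| * |B| = 18 * 31 = 558

558


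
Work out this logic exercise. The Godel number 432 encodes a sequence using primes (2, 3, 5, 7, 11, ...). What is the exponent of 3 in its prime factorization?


Factorize 432 by dividing by 3 repeatedly.
Division steps: 3 divides 432 exactly 3 time(s).
Exponent of 3 = 3

3


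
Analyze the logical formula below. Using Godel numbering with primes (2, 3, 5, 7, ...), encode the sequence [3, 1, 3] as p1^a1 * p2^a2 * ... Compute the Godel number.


Encode each element as an exponent of the corresponding prime:
  2^3 = 8
  3^1 = 3
  5^3 = 125
Product = 8 * 3 * 125 = 3000

3000


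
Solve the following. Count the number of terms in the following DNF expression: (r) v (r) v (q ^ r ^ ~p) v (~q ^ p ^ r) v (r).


A DNF formula is a disjunction of terms (conjunctions).
Terms are separated by v.
Counting the disjuncts: 5 terms.

5


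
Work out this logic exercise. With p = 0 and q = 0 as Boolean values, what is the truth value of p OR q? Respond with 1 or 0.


p = 0, q = 0
Operation: p OR q
Evaluate: 0 OR 0 = 0

0


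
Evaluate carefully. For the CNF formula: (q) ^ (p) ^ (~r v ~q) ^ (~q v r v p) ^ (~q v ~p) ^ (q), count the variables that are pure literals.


Check each variable for pure literal status:
p: mixed (not pure)
q: mixed (not pure)
r: mixed (not pure)
Pure literal count = 0

0


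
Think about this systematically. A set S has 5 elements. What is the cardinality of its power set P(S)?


The power set of a set with n elements has 2^n elements.
|P(S)| = 2^5 = 32

32


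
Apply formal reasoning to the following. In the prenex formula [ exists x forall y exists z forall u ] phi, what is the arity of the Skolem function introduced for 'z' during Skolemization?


Quantifier prefix: exists x forall y exists z forall u
'z' is existentially quantified at position 3.
Universal variables preceding it: y
Skolem function arity = 1

1


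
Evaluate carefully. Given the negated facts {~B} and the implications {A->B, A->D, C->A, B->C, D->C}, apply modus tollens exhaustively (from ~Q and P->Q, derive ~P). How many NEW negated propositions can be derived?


Initial negated facts: {~B}
Apply modus tollens to closure:
  ~B and A->B  =>  ~A
  ~A and C->A  =>  ~C
  ~C and D->C  =>  ~D
Final negated: {~A, ~B, ~C, ~D}
New negations: {~A, ~C, ~D}
Count = 3

3


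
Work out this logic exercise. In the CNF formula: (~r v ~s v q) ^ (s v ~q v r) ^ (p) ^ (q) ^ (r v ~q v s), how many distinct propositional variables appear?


Identify each variable that appears in the formula.
Variables found: p, q, r, s
Count = 4

4


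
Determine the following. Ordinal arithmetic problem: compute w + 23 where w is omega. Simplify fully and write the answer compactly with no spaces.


Compute w + 23.
Ordinal + is associative but NOT commutative; for finite n>0, n + w = w but w + n stays w+n.
w + 23 is already in normal form (a successor ordinal beyond w).
Result = w+23

w+23


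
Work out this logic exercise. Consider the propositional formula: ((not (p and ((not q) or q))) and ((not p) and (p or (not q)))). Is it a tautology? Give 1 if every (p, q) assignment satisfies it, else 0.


Check all 4 assignments:
p=0, q=0: 1
p=0, q=1: 0
p=1, q=0: 0
p=1, q=1: 0
Satisfying count = 1/4.
Tautology iff count = 4: no.

0


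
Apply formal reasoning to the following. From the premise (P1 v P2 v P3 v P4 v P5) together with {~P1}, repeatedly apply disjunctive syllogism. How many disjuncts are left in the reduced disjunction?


Original disjuncts (5): P1, P2, P3, P4, P5
Negated (eliminate): ~P1
Remaining disjuncts: P2, P3, P4, P5
Count = 5 - 1 = 4

4


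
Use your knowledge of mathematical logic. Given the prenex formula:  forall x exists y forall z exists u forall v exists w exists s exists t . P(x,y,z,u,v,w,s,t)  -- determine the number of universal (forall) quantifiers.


Quantifier prefix: forall x exists y forall z exists u forall v exists w exists s exists t
Mark each quantifier type:
  U E U E U E E E
Universal count = 3, Existential count = 5
Asked for universal (forall) quantifiers: 3

3


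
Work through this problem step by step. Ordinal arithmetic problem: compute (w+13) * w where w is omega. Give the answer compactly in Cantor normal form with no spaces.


Compute (w+13) * w.
Ordinal * is associative and left-distributive over +, but NOT commutative; for finite n>1, n*w = w but w*n stays w*n.
(w+13) * w = sup{(w+13)*k : k<w} = sup{w*k+13} = w^2 (the +13 tail is absorbed in the limit).
Result = w^2

w^2


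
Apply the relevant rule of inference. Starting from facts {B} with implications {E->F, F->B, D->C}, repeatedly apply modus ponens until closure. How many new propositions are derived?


Initial facts: {B}
Apply modus ponens to closure:
  (no implication fires)
Final known: {B}
New propositions: {(none)}
Count = 0

0


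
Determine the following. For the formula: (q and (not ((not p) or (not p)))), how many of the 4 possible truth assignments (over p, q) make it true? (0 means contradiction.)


Check all 4 assignments:
p=0, q=0: 0
p=0, q=1: 0
p=1, q=0: 0
p=1, q=1: 1
Count of True = 1

1


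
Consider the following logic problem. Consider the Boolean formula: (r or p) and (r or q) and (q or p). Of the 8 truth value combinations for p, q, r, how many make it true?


Evaluate all 8 assignments for p, q, r:
p=0, q=0, r=0: 0
p=0, q=0, r=1: 0
p=0, q=1, r=0: 0
p=0, q=1, r=1: 1
p=1, q=0, r=0: 0
p=1, q=0, r=1: 1
p=1, q=1, r=0: 1
p=1, q=1, r=1: 1
Satisfying count = 4

4


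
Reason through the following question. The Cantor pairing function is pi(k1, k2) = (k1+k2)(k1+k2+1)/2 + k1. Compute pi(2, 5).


k1 + k2 = 7
(k1+k2)(k1+k2+1)/2 = 7 * 8 / 2 = 28
pi = 28 + 2 = 30

30


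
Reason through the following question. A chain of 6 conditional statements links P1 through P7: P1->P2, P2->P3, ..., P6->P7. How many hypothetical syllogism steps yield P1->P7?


With 6 implications in a chain connecting 7 propositions:
P1->P2, P2->P3, ..., P6->P7
Steps needed = (number of implications) - 1 = 6 - 1 = 5

5


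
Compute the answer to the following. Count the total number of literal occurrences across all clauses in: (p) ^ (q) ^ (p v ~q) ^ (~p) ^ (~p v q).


Counting literals in each clause:
Clause 1: 1 literal(s)
Clause 2: 1 literal(s)
Clause 3: 2 literal(s)
Clause 4: 1 literal(s)
Clause 5: 2 literal(s)
Total = 7

7


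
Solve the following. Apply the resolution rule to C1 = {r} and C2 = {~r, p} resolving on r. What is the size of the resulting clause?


Remove r from C1 and ~r from C2.
C1 remainder: {}
C2 remainder: {p}
Union (resolvent): {p}
Resolvent has 1 literal(s).

1


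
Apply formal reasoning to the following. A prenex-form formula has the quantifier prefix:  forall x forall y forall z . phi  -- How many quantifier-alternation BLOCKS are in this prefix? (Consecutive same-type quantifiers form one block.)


Quantifier-type sequence: A A A  (A=forall, E=exists)
Group into maximal same-type runs:
  Ax3
Number of blocks = 1

1


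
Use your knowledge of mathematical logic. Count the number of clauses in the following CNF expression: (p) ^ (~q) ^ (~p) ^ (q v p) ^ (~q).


A CNF formula is a conjunction of clauses.
Clauses are separated by ^.
Counting the conjuncts: 5 clauses.

5


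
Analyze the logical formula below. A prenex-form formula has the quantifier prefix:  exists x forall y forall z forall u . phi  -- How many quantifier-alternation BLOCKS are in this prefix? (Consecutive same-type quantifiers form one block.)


Quantifier-type sequence: E A A A  (A=forall, E=exists)
Group into maximal same-type runs:
  Ex1 | Ax3
Number of blocks = 2

2


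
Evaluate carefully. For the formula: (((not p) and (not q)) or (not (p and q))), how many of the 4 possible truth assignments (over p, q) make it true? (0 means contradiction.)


Check all 4 assignments:
p=0, q=0: 1
p=0, q=1: 1
p=1, q=0: 1
p=1, q=1: 0
Count of True = 3

3


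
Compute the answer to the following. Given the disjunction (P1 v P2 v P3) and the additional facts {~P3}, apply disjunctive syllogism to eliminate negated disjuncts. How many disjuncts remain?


Original disjuncts (3): P1, P2, P3
Negated (eliminate): ~P3
Remaining disjuncts: P1, P2
Count = 3 - 1 = 2

2


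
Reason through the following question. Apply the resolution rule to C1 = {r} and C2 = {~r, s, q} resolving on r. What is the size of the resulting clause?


Remove r from C1 and ~r from C2.
C1 remainder: {}
C2 remainder: {s, q}
Union (resolvent): {q, s}
Resolvent has 2 literal(s).

2


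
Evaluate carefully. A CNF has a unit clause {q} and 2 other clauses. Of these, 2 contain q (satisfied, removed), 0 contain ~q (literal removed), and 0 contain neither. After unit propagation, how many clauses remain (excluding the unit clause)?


Satisfied (removed): 2
Shortened (remain): 0
Unchanged (remain): 0
Remaining = 0 + 0 = 0

0


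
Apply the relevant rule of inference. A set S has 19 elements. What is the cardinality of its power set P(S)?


The power set of a set with n elements has 2^n elements.
|P(S)| = 2^19 = 524288

524288


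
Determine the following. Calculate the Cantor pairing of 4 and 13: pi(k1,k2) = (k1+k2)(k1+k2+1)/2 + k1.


k1 + k2 = 17
(k1+k2)(k1+k2+1)/2 = 17 * 18 / 2 = 153
pi = 153 + 4 = 157

157


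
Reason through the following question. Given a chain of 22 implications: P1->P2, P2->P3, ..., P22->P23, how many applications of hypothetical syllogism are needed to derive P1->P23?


With 22 implications in a chain connecting 23 propositions:
P1->P2, P2->P3, ..., P22->P23
Steps needed = (number of implications) - 1 = 22 - 1 = 21

21


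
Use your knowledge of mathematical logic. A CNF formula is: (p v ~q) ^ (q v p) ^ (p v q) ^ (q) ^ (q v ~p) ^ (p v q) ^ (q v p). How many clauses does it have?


A CNF formula is a conjunction of clauses.
Clauses are separated by ^.
Counting the conjuncts: 7 clauses.

7


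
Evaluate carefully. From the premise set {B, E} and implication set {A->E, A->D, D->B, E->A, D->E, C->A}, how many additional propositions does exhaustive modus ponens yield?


Initial facts: {B, E}
Apply modus ponens to closure:
  E and E->A  =>  A
  A and A->D  =>  D
Final known: {A, B, D, E}
New propositions: {A, D}
Count = 2

2


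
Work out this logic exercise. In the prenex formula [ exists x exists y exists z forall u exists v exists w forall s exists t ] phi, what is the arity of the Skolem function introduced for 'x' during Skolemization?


Quantifier prefix: exists x exists y exists z forall u exists v exists w forall s exists t
'x' is existentially quantified at position 1.
No universal quantifiers precede it.
Skolem function arity = 0 (a Skolem constant)

0


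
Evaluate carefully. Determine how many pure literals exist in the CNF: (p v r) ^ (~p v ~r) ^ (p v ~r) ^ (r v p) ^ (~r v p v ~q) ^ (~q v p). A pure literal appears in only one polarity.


Check each variable for pure literal status:
p: mixed (not pure)
q: pure negative
r: mixed (not pure)
Pure literal count = 1

1


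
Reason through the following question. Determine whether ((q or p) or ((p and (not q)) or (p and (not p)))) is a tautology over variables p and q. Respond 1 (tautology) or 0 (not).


Check all 4 assignments:
p=0, q=0: 0
p=0, q=1: 1
p=1, q=0: 1
p=1, q=1: 1
Satisfying count = 3/4.
Tautology iff count = 4: no.

0


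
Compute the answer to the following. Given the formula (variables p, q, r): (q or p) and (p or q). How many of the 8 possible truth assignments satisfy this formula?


Evaluate all 8 assignments for p, q, r:
p=0, q=0, r=0: 0
p=0, q=0, r=1: 0
p=0, q=1, r=0: 1
p=0, q=1, r=1: 1
p=1, q=0, r=0: 1
p=1, q=0, r=1: 1
p=1, q=1, r=0: 1
p=1, q=1, r=1: 1
Satisfying count = 6

6


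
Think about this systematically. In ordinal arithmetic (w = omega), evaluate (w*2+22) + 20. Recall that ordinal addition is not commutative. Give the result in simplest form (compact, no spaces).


Compute (w*2+22) + 20.
Ordinal + is associative but NOT commutative; for finite n>0, n + w = w but w + n stays w+n.
By associativity: (w*2+22) + 20 = w*2 + (22+20) = w*2+42.
Result = w*2+42

w*2+42


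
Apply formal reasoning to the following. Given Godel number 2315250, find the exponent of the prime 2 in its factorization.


Factorize 2315250 by dividing by 2 repeatedly.
Division steps: 2 divides 2315250 exactly 1 time(s).
Exponent of 2 = 1

1


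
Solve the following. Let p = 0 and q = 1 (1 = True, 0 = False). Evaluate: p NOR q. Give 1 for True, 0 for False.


p = 0, q = 1
Operation: p NOR q
Evaluate: 0 NOR 1 = 0

0


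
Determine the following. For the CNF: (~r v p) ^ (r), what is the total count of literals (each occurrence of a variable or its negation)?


Counting literals in each clause:
Clause 1: 2 literal(s)
Clause 2: 1 literal(s)
Total = 3

3


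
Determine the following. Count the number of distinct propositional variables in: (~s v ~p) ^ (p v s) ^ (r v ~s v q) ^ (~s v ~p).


Identify each variable that appears in the formula.
Variables found: p, q, r, s
Count = 4

4


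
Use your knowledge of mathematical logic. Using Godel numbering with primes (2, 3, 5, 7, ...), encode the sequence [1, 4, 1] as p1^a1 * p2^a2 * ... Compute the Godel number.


Encode each element as an exponent of the corresponding prime:
  2^1 = 2
  3^4 = 81
  5^1 = 5
Product = 2 * 81 * 5 = 810

810


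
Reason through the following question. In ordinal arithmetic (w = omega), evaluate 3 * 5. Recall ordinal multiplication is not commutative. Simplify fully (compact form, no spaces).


Compute 3 * 5.
Ordinal * is associative and left-distributive over +, but NOT commutative; for finite n>1, n*w = w but w*n stays w*n.
Both finite; ordinal * agrees with natural *: 3 * 5 = 15.
Result = 15

15


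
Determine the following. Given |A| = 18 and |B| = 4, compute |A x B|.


The Cartesian product A x B contains all ordered pairs (a, b).
|A x B| = |A| * |B| = 18 * 4 = 72

72


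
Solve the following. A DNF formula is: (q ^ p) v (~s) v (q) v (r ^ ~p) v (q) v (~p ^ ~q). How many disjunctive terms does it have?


A DNF formula is a disjunction of terms (conjunctions).
Terms are separated by v.
Counting the disjuncts: 6 terms.

6


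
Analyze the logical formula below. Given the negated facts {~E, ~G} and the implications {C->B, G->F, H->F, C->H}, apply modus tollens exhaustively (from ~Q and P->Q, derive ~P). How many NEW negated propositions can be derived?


Initial negated facts: {~E, ~G}
Apply modus tollens to closure:
  (no implication fires)
Final negated: {~E, ~G}
New negations: {(none)}
Count = 0

0


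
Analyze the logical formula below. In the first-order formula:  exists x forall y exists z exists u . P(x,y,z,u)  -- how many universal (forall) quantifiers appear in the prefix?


Quantifier prefix: exists x forall y exists z exists u
Mark each quantifier type:
  E U E E
Universal count = 1, Existential count = 3
Asked for universal (forall) quantifiers: 1

1


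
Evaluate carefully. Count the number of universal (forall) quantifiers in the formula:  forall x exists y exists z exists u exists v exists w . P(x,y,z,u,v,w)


Quantifier prefix: forall x exists y exists z exists u exists v exists w
Mark each quantifier type:
  U E E E E E
Universal count = 1, Existential count = 5
Asked for universal (forall) quantifiers: 1

1


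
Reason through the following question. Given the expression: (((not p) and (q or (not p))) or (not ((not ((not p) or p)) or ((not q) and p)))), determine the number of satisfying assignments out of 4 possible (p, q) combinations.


Check all 4 assignments:
p=0, q=0: 1
p=0, q=1: 1
p=1, q=0: 0
p=1, q=1: 1
Count of True = 3

3


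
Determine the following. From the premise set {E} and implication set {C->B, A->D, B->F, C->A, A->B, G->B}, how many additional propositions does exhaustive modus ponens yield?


Initial facts: {E}
Apply modus ponens to closure:
  (no implication fires)
Final known: {E}
New propositions: {(none)}
Count = 0

0


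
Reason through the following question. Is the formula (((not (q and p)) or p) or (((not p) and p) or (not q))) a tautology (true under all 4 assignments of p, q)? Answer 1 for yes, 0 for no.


Check all 4 assignments:
p=0, q=0: 1
p=0, q=1: 1
p=1, q=0: 1
p=1, q=1: 1
Satisfying count = 4/4.
Tautology iff count = 4: yes.

1


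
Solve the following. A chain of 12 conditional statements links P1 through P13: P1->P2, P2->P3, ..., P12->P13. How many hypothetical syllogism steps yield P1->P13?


With 12 implications in a chain connecting 13 propositions:
P1->P2, P2->P3, ..., P12->P13
Steps needed = (number of implications) - 1 = 12 - 1 = 11

11


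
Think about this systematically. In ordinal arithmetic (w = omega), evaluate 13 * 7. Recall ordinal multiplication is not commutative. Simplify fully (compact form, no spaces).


Compute 13 * 7.
Ordinal * is associative and left-distributive over +, but NOT commutative; for finite n>1, n*w = w but w*n stays w*n.
Both finite; ordinal * agrees with natural *: 13 * 7 = 91.
Result = 91

91


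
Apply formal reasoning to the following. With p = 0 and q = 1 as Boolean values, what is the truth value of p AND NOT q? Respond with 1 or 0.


p = 0, q = 1
Operation: p AND NOT q
Evaluate: 0 AND NOT 1 = 0

0
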